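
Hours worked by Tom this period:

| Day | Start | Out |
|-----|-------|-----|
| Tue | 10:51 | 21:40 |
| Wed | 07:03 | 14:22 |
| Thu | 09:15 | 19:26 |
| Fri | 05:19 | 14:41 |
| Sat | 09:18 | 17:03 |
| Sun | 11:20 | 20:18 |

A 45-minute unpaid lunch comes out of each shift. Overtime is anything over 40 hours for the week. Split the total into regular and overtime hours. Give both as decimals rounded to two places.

Regular 40.00 hours, overtime 9.90 hours

Tue: 10:51–21:40 = 10 h 49 min; less 45 min break → 10 h 4 min
Wed: 07:03–14:22 = 7 h 19 min; less 45 min break → 6 h 34 min
Thu: 09:15–19:26 = 10 h 11 min; less 45 min break → 9 h 26 min
Fri: 05:19–14:41 = 9 h 22 min; less 45 min break → 8 h 37 min
Sat: 09:18–17:03 = 7 h 45 min; less 45 min break → 7 h 0 min
Sun: 11:20–20:18 = 8 h 58 min; less 45 min break → 8 h 13 min
Total worked: 49 h 54 min = 49.90 h.
Threshold 40 h → overtime 9 h 54 min, regular 40 h 0 min.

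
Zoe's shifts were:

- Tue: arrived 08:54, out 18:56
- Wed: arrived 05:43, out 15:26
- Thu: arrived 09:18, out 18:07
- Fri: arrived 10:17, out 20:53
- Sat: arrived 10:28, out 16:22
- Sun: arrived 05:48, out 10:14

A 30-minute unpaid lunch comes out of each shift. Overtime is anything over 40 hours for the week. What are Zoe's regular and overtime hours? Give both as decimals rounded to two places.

Regular 40.00 hours, overtime 6.50 hours

Tue: 08:54–18:56 = 10 h 2 min; less 30 min break → 9 h 32 min
Wed: 05:43–15:26 = 9 h 43 min; less 30 min break → 9 h 13 min
Thu: 09:18–18:07 = 8 h 49 min; less 30 min break → 8 h 19 min
Fri: 10:17–20:53 = 10 h 36 min; less 30 min break → 10 h 6 min
Sat: 10:28–16:22 = 5 h 54 min; less 30 min break → 5 h 24 min
Sun: 05:48–10:14 = 4 h 26 min; less 30 min break → 3 h 56 min
Total worked: 46 h 30 min = 46.50 h.
Threshold 40 h → overtime 6 h 30 min, regular 40 h 0 min.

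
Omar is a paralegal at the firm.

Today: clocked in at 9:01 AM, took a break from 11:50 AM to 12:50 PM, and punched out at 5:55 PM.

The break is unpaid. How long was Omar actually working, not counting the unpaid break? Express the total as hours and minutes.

7 h 54 min

Today: 9:01 AM–5:55 PM = 8 h 54 min; less 60 min break → 7 h 54 min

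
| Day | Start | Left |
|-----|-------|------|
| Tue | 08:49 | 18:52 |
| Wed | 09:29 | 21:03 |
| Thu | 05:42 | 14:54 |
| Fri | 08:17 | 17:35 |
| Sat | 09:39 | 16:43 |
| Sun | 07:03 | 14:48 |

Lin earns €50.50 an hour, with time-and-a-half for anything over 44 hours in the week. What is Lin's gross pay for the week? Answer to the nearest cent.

Tue: 08:49–18:52 = 10 h 3 min
Wed: 09:29–21:03 = 11 h 34 min
Thu: 05:42–14:54 = 9 h 12 min
Fri: 08:17–17:35 = 9 h 18 min
Sat: 09:39–16:43 = 7 h 4 min
Sun: 07:03–14:48 = 7 h 45 min
Total worked: 54 h 56 min = 3296 min.
Regular 44 h 0 min = 2640 min at €50.50/h; overtime 10 h 56 min = 656 min at €75.75/h.
Pay = (2640 × €50.50 + 656 × €75.75) ÷ 60 = €3050.20.

€3050.20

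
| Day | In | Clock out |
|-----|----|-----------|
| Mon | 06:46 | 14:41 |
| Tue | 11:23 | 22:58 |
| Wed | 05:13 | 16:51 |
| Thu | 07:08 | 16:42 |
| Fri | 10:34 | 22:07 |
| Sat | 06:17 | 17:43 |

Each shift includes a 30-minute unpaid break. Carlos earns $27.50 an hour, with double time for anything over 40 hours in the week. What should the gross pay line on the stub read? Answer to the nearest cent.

$2237.58

Mon: 06:46–14:41 = 7 h 55 min; less 30 min break → 7 h 25 min
Tue: 11:23–22:58 = 11 h 35 min; less 30 min break → 11 h 5 min
Wed: 05:13–16:51 = 11 h 38 min; less 30 min break → 11 h 8 min
Thu: 07:08–16:42 = 9 h 34 min; less 30 min break → 9 h 4 min
Fri: 10:34–22:07 = 11 h 33 min; less 30 min break → 11 h 3 min
Sat: 06:17–17:43 = 11 h 26 min; less 30 min break → 10 h 56 min
Total worked: 60 h 41 min = 3641 min.
Regular 40 h 0 min = 2400 min at $27.50/h; overtime 20 h 41 min = 1241 min at $55.00/h.
Pay = (2400 × $27.50 + 1241 × $55.00) ÷ 60 = $2237.58.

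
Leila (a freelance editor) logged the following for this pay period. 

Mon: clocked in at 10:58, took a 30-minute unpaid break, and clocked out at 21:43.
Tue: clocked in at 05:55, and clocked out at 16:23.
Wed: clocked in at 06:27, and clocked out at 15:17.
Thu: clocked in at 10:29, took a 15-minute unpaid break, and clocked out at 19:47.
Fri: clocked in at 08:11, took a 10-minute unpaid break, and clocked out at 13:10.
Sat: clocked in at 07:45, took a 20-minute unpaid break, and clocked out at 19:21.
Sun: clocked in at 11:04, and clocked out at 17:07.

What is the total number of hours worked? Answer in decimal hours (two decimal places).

Mon: 10:58–21:43 = 10 h 45 min; less 30 min break → 10 h 15 min
Tue: 05:55–16:23 = 10 h 28 min
Wed: 06:27–15:17 = 8 h 50 min
Thu: 10:29–19:47 = 9 h 18 min; less 15 min break → 9 h 3 min
Fri: 08:11–13:10 = 4 h 59 min; less 10 min break → 4 h 49 min
Sat: 07:45–19:21 = 11 h 36 min; less 20 min break → 11 h 16 min
Sun: 11:04–17:07 = 6 h 3 min
Total: 10 h 15 min + 10 h 28 min + 8 h 50 min + 9 h 3 min + 4 h 49 min + 11 h 16 min + 6 h 3 min = 60 h 44 min.

60.73 hours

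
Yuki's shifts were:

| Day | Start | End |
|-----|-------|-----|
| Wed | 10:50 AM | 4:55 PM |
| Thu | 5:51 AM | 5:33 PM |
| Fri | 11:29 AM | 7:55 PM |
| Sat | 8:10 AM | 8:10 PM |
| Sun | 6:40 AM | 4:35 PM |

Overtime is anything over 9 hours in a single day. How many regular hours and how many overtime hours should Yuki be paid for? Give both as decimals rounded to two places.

Wed: 10:50 AM–4:55 PM = 6 h 5 min
Thu: 5:51 AM–5:33 PM = 11 h 42 min
Fri: 11:29 AM–7:55 PM = 8 h 26 min
Sat: 8:10 AM–8:10 PM = 12 h 0 min
Sun: 6:40 AM–4:35 PM = 9 h 55 min
Wed reg 6 h 5 min / OT 0 h 0 min; Thu reg 9 h 0 min / OT 2 h 42 min; Fri reg 8 h 26 min / OT 0 h 0 min; Sat reg 9 h 0 min / OT 3 h 0 min; Sun reg 9 h 0 min / OT 0 h 55 min.
Totals: regular 41 h 31 min, overtime 6 h 37 min.

Regular 41.52 hours, overtime 6.62 hours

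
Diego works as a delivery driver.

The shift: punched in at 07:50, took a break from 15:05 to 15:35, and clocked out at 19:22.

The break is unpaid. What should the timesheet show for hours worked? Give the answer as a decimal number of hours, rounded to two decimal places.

11.03 hours

The shift: 07:50–19:22 = 11 h 32 min; less 30 min break → 11 h 2 min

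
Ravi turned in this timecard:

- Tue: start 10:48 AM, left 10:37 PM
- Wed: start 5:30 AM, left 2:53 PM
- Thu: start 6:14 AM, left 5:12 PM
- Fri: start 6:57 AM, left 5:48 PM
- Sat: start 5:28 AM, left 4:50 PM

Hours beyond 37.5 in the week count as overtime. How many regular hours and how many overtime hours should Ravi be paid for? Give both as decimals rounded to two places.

Tue: 10:48 AM–10:37 PM = 11 h 49 min
Wed: 5:30 AM–2:53 PM = 9 h 23 min
Thu: 6:14 AM–5:12 PM = 10 h 58 min
Fri: 6:57 AM–5:48 PM = 10 h 51 min
Sat: 5:28 AM–4:50 PM = 11 h 22 min
Total worked: 54 h 23 min = 54.38 h.
Threshold 37.5 h → overtime 16 h 53 min, regular 37 h 30 min.

Regular 37.50 hours, overtime 16.88 hours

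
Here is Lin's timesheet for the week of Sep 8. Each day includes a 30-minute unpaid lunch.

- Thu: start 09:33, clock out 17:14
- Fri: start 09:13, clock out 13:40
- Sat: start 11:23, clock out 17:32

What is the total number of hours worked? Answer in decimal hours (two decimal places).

Thu: 09:33–17:14 = 7 h 41 min; less 30 min break → 7 h 11 min
Fri: 09:13–13:40 = 4 h 27 min; less 30 min break → 3 h 57 min
Sat: 11:23–17:32 = 6 h 9 min; less 30 min break → 5 h 39 min
Total: 7 h 11 min + 3 h 57 min + 5 h 39 min = 16 h 47 min.

16.78 hours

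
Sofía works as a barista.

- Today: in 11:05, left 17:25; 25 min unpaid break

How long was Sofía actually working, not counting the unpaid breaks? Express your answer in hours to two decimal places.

5.92 hours

Today: 11:05–17:25 = 6 h 20 min; less 25 min break → 5 h 55 min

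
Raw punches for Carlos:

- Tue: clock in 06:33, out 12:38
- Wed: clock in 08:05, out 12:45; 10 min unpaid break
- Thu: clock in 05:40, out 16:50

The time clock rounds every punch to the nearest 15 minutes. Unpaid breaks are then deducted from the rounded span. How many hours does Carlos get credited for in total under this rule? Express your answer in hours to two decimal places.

21.83 hours

Tue: in 06:33→06:30, out 12:38→12:45; 6 h 15 min
Wed: in 08:05→08:00, out 12:45→12:45; 4 h 45 min − 10 min = 4 h 35 min
Thu: in 05:40→05:45, out 16:50→16:45; 11 h 0 min
Total credited: 21 h 50 min.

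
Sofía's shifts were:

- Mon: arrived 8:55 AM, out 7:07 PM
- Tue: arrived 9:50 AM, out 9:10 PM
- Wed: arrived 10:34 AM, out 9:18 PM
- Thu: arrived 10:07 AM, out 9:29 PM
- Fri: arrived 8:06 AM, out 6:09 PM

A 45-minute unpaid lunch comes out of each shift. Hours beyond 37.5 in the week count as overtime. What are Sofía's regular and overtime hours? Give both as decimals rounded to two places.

Mon: 8:55 AM–7:07 PM = 10 h 12 min; less 45 min break → 9 h 27 min
Tue: 9:50 AM–9:10 PM = 11 h 20 min; less 45 min break → 10 h 35 min
Wed: 10:34 AM–9:18 PM = 10 h 44 min; less 45 min break → 9 h 59 min
Thu: 10:07 AM–9:29 PM = 11 h 22 min; less 45 min break → 10 h 37 min
Fri: 8:06 AM–6:09 PM = 10 h 3 min; less 45 min break → 9 h 18 min
Total worked: 49 h 56 min = 49.93 h.
Threshold 37.5 h → overtime 12 h 26 min, regular 37 h 30 min.

Regular 37.50 hours, overtime 12.43 hours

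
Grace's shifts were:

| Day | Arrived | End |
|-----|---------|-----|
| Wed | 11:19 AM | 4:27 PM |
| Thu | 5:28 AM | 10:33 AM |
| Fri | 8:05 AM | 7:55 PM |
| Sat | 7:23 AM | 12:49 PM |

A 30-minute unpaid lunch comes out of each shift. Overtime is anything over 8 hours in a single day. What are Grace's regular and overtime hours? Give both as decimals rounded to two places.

Regular 22.15 hours, overtime 3.33 hours

Wed: 11:19 AM–4:27 PM = 5 h 8 min; less 30 min break → 4 h 38 min
Thu: 5:28 AM–10:33 AM = 5 h 5 min; less 30 min break → 4 h 35 min
Fri: 8:05 AM–7:55 PM = 11 h 50 min; less 30 min break → 11 h 20 min
Sat: 7:23 AM–12:49 PM = 5 h 26 min; less 30 min break → 4 h 56 min
Wed reg 4 h 38 min / OT 0 h 0 min; Thu reg 4 h 35 min / OT 0 h 0 min; Fri reg 8 h 0 min / OT 3 h 20 min; Sat reg 4 h 56 min / OT 0 h 0 min.
Totals: regular 22 h 9 min, overtime 3 h 20 min.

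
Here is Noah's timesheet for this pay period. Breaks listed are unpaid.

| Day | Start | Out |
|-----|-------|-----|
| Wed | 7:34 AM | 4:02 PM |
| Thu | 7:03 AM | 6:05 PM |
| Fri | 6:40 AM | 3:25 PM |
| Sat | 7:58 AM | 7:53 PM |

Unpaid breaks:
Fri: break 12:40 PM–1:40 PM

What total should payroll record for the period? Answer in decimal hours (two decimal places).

Wed: 7:34 AM–4:02 PM = 8 h 28 min
Thu: 7:03 AM–6:05 PM = 11 h 2 min
Fri: 6:40 AM–3:25 PM = 8 h 45 min; less 60 min break → 7 h 45 min
Sat: 7:58 AM–7:53 PM = 11 h 55 min
Total: 8 h 28 min + 11 h 2 min + 7 h 45 min + 11 h 55 min = 39 h 10 min.

39.17 hours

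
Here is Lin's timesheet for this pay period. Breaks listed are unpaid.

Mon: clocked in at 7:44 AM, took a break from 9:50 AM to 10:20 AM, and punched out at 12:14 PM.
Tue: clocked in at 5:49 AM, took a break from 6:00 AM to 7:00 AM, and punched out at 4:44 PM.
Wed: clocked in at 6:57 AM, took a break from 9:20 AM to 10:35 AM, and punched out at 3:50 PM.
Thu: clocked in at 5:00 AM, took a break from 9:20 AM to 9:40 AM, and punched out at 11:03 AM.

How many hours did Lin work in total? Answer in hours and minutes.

Mon: 7:44 AM–12:14 PM = 4 h 30 min; less 30 min break → 4 h 0 min
Tue: 5:49 AM–4:44 PM = 10 h 55 min; less 60 min break → 9 h 55 min
Wed: 6:57 AM–3:50 PM = 8 h 53 min; less 75 min break → 7 h 38 min
Thu: 5:00 AM–11:03 AM = 6 h 3 min; less 20 min break → 5 h 43 min
Total: 4 h 0 min + 9 h 55 min + 7 h 38 min + 5 h 43 min = 27 h 16 min.

27 h 16 min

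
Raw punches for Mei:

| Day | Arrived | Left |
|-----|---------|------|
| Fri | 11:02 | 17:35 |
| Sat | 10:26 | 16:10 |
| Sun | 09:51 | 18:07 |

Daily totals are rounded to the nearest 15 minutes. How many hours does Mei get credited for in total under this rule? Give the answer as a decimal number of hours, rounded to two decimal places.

20.50 hours

Fri: 11:02–17:35 = 6 h 33 min → rounds to 6 h 30 min
Sat: 10:26–16:10 = 5 h 44 min → rounds to 5 h 45 min
Sun: 09:51–18:07 = 8 h 16 min → rounds to 8 h 15 min
Total credited: 20 h 30 min.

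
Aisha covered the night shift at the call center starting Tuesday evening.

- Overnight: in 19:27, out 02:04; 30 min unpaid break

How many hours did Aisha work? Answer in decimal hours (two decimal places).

Overnight: 19:27 → midnight = 4 h 33 min; midnight → 02:04 = 2 h 4 min; span 6 h 37 min; less 30 min break → 6 h 7 min

6.12 hours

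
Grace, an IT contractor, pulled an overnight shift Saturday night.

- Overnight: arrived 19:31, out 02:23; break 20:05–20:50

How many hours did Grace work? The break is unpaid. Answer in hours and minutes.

Overnight: 19:31 → midnight = 4 h 29 min; midnight → 02:23 = 2 h 23 min; span 6 h 52 min; less 45 min break → 6 h 7 min

6 h 7 min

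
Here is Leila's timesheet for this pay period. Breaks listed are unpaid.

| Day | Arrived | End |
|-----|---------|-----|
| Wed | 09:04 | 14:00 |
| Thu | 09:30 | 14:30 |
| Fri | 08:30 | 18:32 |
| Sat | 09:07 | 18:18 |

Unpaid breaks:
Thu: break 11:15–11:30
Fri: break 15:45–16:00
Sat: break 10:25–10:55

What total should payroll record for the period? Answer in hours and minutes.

28 h 9 min

Wed: 09:04–14:00 = 4 h 56 min
Thu: 09:30–14:30 = 5 h 0 min; less 15 min break → 4 h 45 min
Fri: 08:30–18:32 = 10 h 2 min; less 15 min break → 9 h 47 min
Sat: 09:07–18:18 = 9 h 11 min; less 30 min break → 8 h 41 min
Total: 4 h 56 min + 4 h 45 min + 9 h 47 min + 8 h 41 min = 28 h 9 min.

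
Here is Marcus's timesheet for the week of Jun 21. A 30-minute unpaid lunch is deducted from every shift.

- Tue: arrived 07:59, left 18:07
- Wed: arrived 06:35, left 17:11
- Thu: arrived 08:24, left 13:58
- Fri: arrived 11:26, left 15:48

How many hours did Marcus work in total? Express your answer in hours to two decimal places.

28.67 hours

Tue: 07:59–18:07 = 10 h 8 min; less 30 min break → 9 h 38 min
Wed: 06:35–17:11 = 10 h 36 min; less 30 min break → 10 h 6 min
Thu: 08:24–13:58 = 5 h 34 min; less 30 min break → 5 h 4 min
Fri: 11:26–15:48 = 4 h 22 min; less 30 min break → 3 h 52 min
Total: 9 h 38 min + 10 h 6 min + 5 h 4 min + 3 h 52 min = 28 h 40 min.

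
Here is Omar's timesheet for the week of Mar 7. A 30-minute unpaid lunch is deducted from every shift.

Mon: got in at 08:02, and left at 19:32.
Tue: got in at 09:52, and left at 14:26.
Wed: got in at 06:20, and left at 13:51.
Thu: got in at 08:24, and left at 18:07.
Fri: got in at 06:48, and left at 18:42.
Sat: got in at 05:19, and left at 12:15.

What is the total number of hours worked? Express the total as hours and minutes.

49 h 8 min

Mon: 08:02–19:32 = 11 h 30 min; less 30 min break → 11 h 0 min
Tue: 09:52–14:26 = 4 h 34 min; less 30 min break → 4 h 4 min
Wed: 06:20–13:51 = 7 h 31 min; less 30 min break → 7 h 1 min
Thu: 08:24–18:07 = 9 h 43 min; less 30 min break → 9 h 13 min
Fri: 06:48–18:42 = 11 h 54 min; less 30 min break → 11 h 24 min
Sat: 05:19–12:15 = 6 h 56 min; less 30 min break → 6 h 26 min
Total: 11 h 0 min + 4 h 4 min + 7 h 1 min + 9 h 13 min + 11 h 24 min + 6 h 26 min = 49 h 8 min.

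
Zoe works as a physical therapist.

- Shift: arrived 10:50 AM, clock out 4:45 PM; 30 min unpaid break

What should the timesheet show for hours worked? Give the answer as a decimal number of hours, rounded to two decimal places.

5.42 hours

Shift: 10:50 AM–4:45 PM = 5 h 55 min; less 30 min break → 5 h 25 min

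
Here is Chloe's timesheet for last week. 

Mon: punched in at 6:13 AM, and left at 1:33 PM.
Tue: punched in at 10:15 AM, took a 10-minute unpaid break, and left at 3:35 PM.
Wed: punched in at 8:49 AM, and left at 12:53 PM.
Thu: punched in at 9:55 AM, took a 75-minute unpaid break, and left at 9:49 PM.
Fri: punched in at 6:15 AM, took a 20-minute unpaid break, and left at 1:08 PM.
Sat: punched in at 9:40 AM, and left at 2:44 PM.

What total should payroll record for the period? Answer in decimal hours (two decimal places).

38.83 hours

Mon: 6:13 AM–1:33 PM = 7 h 20 min
Tue: 10:15 AM–3:35 PM = 5 h 20 min; less 10 min break → 5 h 10 min
Wed: 8:49 AM–12:53 PM = 4 h 4 min
Thu: 9:55 AM–9:49 PM = 11 h 54 min; less 75 min break → 10 h 39 min
Fri: 6:15 AM–1:08 PM = 6 h 53 min; less 20 min break → 6 h 33 min
Sat: 9:40 AM–2:44 PM = 5 h 4 min
Total: 7 h 20 min + 5 h 10 min + 4 h 4 min + 10 h 39 min + 6 h 33 min + 5 h 4 min = 38 h 50 min.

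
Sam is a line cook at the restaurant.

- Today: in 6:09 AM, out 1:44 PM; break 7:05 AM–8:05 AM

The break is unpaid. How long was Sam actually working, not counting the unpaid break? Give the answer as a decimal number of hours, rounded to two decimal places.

6.58 hours

Today: 6:09 AM–1:44 PM = 7 h 35 min; less 60 min break → 6 h 35 min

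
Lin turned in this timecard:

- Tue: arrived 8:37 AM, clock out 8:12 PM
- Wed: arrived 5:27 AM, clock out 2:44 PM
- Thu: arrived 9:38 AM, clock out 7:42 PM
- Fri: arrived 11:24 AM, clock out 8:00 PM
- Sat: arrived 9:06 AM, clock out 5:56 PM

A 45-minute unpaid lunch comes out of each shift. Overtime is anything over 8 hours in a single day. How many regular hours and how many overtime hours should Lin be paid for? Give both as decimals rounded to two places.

Regular 39.85 hours, overtime 4.77 hours

Tue: 8:37 AM–8:12 PM = 11 h 35 min; less 45 min break → 10 h 50 min
Wed: 5:27 AM–2:44 PM = 9 h 17 min; less 45 min break → 8 h 32 min
Thu: 9:38 AM–7:42 PM = 10 h 4 min; less 45 min break → 9 h 19 min
Fri: 11:24 AM–8:00 PM = 8 h 36 min; less 45 min break → 7 h 51 min
Sat: 9:06 AM–5:56 PM = 8 h 50 min; less 45 min break → 8 h 5 min
Tue reg 8 h 0 min / OT 2 h 50 min; Wed reg 8 h 0 min / OT 0 h 32 min; Thu reg 8 h 0 min / OT 1 h 19 min; Fri reg 7 h 51 min / OT 0 h 0 min; Sat reg 8 h 0 min / OT 0 h 5 min.
Totals: regular 39 h 51 min, overtime 4 h 46 min.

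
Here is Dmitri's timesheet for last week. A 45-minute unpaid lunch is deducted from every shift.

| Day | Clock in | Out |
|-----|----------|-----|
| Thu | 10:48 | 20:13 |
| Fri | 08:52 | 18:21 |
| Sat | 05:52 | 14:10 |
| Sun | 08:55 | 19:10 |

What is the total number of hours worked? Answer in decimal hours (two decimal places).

34.45 hours

Thu: 10:48–20:13 = 9 h 25 min; less 45 min break → 8 h 40 min
Fri: 08:52–18:21 = 9 h 29 min; less 45 min break → 8 h 44 min
Sat: 05:52–14:10 = 8 h 18 min; less 45 min break → 7 h 33 min
Sun: 08:55–19:10 = 10 h 15 min; less 45 min break → 9 h 30 min
Total: 8 h 40 min + 8 h 44 min + 7 h 33 min + 9 h 30 min = 34 h 27 min.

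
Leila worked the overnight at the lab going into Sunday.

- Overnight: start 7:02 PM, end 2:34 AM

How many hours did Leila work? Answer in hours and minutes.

7 h 32 min

Overnight: 7:02 PM → midnight = 4 h 58 min; midnight → 2:34 AM = 2 h 34 min; span 7 h 32 min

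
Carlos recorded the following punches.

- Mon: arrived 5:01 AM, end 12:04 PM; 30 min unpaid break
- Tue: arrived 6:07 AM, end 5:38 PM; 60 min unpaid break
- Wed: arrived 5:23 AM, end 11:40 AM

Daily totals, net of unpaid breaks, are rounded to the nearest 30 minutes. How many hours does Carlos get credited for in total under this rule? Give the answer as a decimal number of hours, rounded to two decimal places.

Mon: 5:01 AM–12:04 PM = 7 h 3 min − 30 min = 6 h 33 min → rounds to 6 h 30 min
Tue: 6:07 AM–5:38 PM = 11 h 31 min − 60 min = 10 h 31 min → rounds to 10 h 30 min
Wed: 5:23 AM–11:40 AM = 6 h 17 min → rounds to 6 h 30 min
Total credited: 23 h 30 min.

23.50 hours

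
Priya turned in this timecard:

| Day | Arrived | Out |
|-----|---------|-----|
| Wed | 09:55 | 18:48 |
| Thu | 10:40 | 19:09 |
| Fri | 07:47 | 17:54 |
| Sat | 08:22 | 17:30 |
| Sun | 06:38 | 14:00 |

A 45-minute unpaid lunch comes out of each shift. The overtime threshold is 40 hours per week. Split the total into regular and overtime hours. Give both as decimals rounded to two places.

Regular 40.00 hours, overtime 0.23 hours

Wed: 09:55–18:48 = 8 h 53 min; less 45 min break → 8 h 8 min
Thu: 10:40–19:09 = 8 h 29 min; less 45 min break → 7 h 44 min
Fri: 07:47–17:54 = 10 h 7 min; less 45 min break → 9 h 22 min
Sat: 08:22–17:30 = 9 h 8 min; less 45 min break → 8 h 23 min
Sun: 06:38–14:00 = 7 h 22 min; less 45 min break → 6 h 37 min
Total worked: 40 h 14 min = 40.23 h.
Threshold 40 h → overtime 0 h 14 min, regular 40 h 0 min.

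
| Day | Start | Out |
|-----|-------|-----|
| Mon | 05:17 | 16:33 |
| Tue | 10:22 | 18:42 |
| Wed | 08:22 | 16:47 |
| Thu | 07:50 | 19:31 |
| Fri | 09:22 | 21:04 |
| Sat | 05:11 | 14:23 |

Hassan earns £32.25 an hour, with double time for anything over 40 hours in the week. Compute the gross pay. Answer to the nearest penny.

£2618.70

Mon: 05:17–16:33 = 11 h 16 min
Tue: 10:22–18:42 = 8 h 20 min
Wed: 08:22–16:47 = 8 h 25 min
Thu: 07:50–19:31 = 11 h 41 min
Fri: 09:22–21:04 = 11 h 42 min
Sat: 05:11–14:23 = 9 h 12 min
Total worked: 60 h 36 min = 3636 min.
Regular 40 h 0 min = 2400 min at £32.25/h; overtime 20 h 36 min = 1236 min at £64.50/h.
Pay = (2400 × £32.25 + 1236 × £64.50) ÷ 60 = £2618.70.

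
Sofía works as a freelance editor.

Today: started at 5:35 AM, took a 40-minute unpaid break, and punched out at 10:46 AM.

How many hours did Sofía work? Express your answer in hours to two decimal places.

Today: 5:35 AM–10:46 AM = 5 h 11 min; less 40 min break → 4 h 31 min

4.52 hours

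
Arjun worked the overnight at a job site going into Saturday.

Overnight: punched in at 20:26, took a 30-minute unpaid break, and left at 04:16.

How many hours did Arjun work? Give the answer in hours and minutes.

Overnight: 20:26 → midnight = 3 h 34 min; midnight → 04:16 = 4 h 16 min; span 7 h 50 min; less 30 min break → 7 h 20 min

7 h 20 min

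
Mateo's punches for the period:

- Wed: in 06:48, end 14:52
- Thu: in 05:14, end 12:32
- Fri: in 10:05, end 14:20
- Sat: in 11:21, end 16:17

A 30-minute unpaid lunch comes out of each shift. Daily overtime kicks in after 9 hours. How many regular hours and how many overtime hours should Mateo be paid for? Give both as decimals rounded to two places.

Regular 22.55 hours, overtime 0.00 hours

Wed: 06:48–14:52 = 8 h 4 min; less 30 min break → 7 h 34 min
Thu: 05:14–12:32 = 7 h 18 min; less 30 min break → 6 h 48 min
Fri: 10:05–14:20 = 4 h 15 min; less 30 min break → 3 h 45 min
Sat: 11:21–16:17 = 4 h 56 min; less 30 min break → 4 h 26 min
Wed reg 7 h 34 min / OT 0 h 0 min; Thu reg 6 h 48 min / OT 0 h 0 min; Fri reg 3 h 45 min / OT 0 h 0 min; Sat reg 4 h 26 min / OT 0 h 0 min.
Totals: regular 22 h 33 min, overtime 0 h 0 min.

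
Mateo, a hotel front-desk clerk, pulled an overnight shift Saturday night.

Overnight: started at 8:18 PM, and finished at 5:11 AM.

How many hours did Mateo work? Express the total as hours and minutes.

Overnight: 8:18 PM → midnight = 3 h 42 min; midnight → 5:11 AM = 5 h 11 min; span 8 h 53 min

8 h 53 min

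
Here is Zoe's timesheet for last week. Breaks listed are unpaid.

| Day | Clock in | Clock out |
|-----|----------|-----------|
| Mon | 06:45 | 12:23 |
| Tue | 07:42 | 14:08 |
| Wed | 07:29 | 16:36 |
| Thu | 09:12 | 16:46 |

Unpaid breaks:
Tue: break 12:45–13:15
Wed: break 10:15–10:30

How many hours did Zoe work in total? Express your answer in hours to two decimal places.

28.00 hours

Mon: 06:45–12:23 = 5 h 38 min
Tue: 07:42–14:08 = 6 h 26 min; less 30 min break → 5 h 56 min
Wed: 07:29–16:36 = 9 h 7 min; less 15 min break → 8 h 52 min
Thu: 09:12–16:46 = 7 h 34 min
Total: 5 h 38 min + 5 h 56 min + 8 h 52 min + 7 h 34 min = 28 h 0 min.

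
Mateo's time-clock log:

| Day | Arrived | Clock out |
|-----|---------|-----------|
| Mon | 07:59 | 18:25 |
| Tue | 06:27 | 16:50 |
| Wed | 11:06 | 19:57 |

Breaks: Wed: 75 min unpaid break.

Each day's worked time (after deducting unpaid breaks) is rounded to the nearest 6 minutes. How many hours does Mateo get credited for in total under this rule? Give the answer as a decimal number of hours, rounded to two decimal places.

28.40 hours

Mon: 07:59–18:25 = 10 h 26 min → rounds to 10 h 24 min
Tue: 06:27–16:50 = 10 h 23 min → rounds to 10 h 24 min
Wed: 11:06–19:57 = 8 h 51 min − 75 min = 7 h 36 min → rounds to 7 h 36 min
Total credited: 28 h 24 min.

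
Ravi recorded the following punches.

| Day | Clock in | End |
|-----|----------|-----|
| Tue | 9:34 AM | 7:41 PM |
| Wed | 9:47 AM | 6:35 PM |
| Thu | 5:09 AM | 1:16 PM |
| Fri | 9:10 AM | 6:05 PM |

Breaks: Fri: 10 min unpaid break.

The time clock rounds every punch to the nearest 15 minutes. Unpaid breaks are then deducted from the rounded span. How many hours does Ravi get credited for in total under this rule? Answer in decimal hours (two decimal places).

35.58 hours

Tue: in 9:34 AM→9:30 AM, out 7:41 PM→7:45 PM; 10 h 15 min
Wed: in 9:47 AM→9:45 AM, out 6:35 PM→6:30 PM; 8 h 45 min
Thu: in 5:09 AM→5:15 AM, out 1:16 PM→1:15 PM; 8 h 0 min
Fri: in 9:10 AM→9:15 AM, out 6:05 PM→6:00 PM; 8 h 45 min − 10 min = 8 h 35 min
Total credited: 35 h 35 min.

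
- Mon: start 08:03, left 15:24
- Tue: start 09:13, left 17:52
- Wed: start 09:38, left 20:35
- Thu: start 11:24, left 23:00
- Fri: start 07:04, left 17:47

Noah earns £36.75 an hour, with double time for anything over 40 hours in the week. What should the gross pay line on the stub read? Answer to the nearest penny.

£2151.10

Mon: 08:03–15:24 = 7 h 21 min
Tue: 09:13–17:52 = 8 h 39 min
Wed: 09:38–20:35 = 10 h 57 min
Thu: 11:24–23:00 = 11 h 36 min
Fri: 07:04–17:47 = 10 h 43 min
Total worked: 49 h 16 min = 2956 min.
Regular 40 h 0 min = 2400 min at £36.75/h; overtime 9 h 16 min = 556 min at £73.50/h.
Pay = (2400 × £36.75 + 556 × £73.50) ÷ 60 = £2151.10.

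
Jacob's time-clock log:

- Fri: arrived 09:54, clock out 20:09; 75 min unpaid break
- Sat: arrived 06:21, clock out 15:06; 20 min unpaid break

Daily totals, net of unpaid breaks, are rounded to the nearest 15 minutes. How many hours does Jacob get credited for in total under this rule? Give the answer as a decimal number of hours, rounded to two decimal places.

17.50 hours

Fri: 09:54–20:09 = 10 h 15 min − 75 min = 9 h 0 min → rounds to 9 h 0 min
Sat: 06:21–15:06 = 8 h 45 min − 20 min = 8 h 25 min → rounds to 8 h 30 min
Total credited: 17 h 30 min.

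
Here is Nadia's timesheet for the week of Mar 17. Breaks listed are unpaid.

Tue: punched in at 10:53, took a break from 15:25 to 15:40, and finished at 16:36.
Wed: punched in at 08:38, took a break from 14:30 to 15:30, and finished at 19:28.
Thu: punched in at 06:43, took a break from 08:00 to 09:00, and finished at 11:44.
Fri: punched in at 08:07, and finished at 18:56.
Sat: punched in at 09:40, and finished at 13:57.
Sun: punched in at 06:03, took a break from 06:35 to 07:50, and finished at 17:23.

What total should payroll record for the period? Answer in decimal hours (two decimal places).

Tue: 10:53–16:36 = 5 h 43 min; less 15 min break → 5 h 28 min
Wed: 08:38–19:28 = 10 h 50 min; less 60 min break → 9 h 50 min
Thu: 06:43–11:44 = 5 h 1 min; less 60 min break → 4 h 1 min
Fri: 08:07–18:56 = 10 h 49 min
Sat: 09:40–13:57 = 4 h 17 min
Sun: 06:03–17:23 = 11 h 20 min; less 75 min break → 10 h 5 min
Total: 5 h 28 min + 9 h 50 min + 4 h 1 min + 10 h 49 min + 4 h 17 min + 10 h 5 min = 44 h 30 min.

44.50 hours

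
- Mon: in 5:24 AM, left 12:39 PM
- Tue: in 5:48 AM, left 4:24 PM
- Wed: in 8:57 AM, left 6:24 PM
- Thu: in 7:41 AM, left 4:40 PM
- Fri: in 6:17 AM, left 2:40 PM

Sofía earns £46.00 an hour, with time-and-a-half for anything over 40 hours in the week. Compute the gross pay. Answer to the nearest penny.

£2162.00

Mon: 5:24 AM–12:39 PM = 7 h 15 min
Tue: 5:48 AM–4:24 PM = 10 h 36 min
Wed: 8:57 AM–6:24 PM = 9 h 27 min
Thu: 7:41 AM–4:40 PM = 8 h 59 min
Fri: 6:17 AM–2:40 PM = 8 h 23 min
Total worked: 44 h 40 min = 2680 min.
Regular 40 h 0 min = 2400 min at £46.00/h; overtime 4 h 40 min = 280 min at £69.00/h.
Pay = (2400 × £46.00 + 280 × £69.00) ÷ 60 = £2162.00.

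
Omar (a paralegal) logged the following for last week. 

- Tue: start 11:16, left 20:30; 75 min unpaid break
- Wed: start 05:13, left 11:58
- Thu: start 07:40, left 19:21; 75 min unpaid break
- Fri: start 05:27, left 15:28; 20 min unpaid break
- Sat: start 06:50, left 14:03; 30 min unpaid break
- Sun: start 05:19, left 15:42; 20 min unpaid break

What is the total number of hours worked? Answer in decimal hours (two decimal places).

51.62 hours

Tue: 11:16–20:30 = 9 h 14 min; less 75 min break → 7 h 59 min
Wed: 05:13–11:58 = 6 h 45 min
Thu: 07:40–19:21 = 11 h 41 min; less 75 min break → 10 h 26 min
Fri: 05:27–15:28 = 10 h 1 min; less 20 min break → 9 h 41 min
Sat: 06:50–14:03 = 7 h 13 min; less 30 min break → 6 h 43 min
Sun: 05:19–15:42 = 10 h 23 min; less 20 min break → 10 h 3 min
Total: 7 h 59 min + 6 h 45 min + 10 h 26 min + 9 h 41 min + 6 h 43 min + 10 h 3 min = 51 h 37 min.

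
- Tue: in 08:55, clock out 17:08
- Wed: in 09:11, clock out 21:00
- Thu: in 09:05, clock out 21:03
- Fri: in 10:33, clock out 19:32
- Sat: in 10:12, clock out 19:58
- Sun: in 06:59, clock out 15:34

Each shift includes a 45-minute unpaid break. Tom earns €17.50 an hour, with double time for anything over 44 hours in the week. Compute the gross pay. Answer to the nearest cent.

€1149.17

Tue: 08:55–17:08 = 8 h 13 min; less 45 min break → 7 h 28 min
Wed: 09:11–21:00 = 11 h 49 min; less 45 min break → 11 h 4 min
Thu: 09:05–21:03 = 11 h 58 min; less 45 min break → 11 h 13 min
Fri: 10:33–19:32 = 8 h 59 min; less 45 min break → 8 h 14 min
Sat: 10:12–19:58 = 9 h 46 min; less 45 min break → 9 h 1 min
Sun: 06:59–15:34 = 8 h 35 min; less 45 min break → 7 h 50 min
Total worked: 54 h 50 min = 3290 min.
Regular 44 h 0 min = 2640 min at €17.50/h; overtime 10 h 50 min = 650 min at €35.00/h.
Pay = (2640 × €17.50 + 650 × €35.00) ÷ 60 = €1149.17.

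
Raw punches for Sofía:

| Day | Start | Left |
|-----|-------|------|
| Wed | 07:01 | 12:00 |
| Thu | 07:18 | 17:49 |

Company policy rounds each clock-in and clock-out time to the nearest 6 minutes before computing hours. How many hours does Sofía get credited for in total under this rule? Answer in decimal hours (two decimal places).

Wed: in 07:01→07:00, out 12:00→12:00; 5 h 0 min
Thu: in 07:18→07:18, out 17:49→17:48; 10 h 30 min
Total credited: 15 h 30 min.

15.50 hours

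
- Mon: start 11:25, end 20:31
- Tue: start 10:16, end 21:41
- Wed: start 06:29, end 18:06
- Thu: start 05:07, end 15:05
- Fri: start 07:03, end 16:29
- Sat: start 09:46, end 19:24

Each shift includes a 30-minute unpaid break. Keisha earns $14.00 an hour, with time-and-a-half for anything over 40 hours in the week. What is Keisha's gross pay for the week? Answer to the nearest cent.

Mon: 11:25–20:31 = 9 h 6 min; less 30 min break → 8 h 36 min
Tue: 10:16–21:41 = 11 h 25 min; less 30 min break → 10 h 55 min
Wed: 06:29–18:06 = 11 h 37 min; less 30 min break → 11 h 7 min
Thu: 05:07–15:05 = 9 h 58 min; less 30 min break → 9 h 28 min
Fri: 07:03–16:29 = 9 h 26 min; less 30 min break → 8 h 56 min
Sat: 09:46–19:24 = 9 h 38 min; less 30 min break → 9 h 8 min
Total worked: 58 h 10 min = 3490 min.
Regular 40 h 0 min = 2400 min at $14.00/h; overtime 18 h 10 min = 1090 min at $21.00/h.
Pay = (2400 × $14.00 + 1090 × $21.00) ÷ 60 = $941.50.

$941.50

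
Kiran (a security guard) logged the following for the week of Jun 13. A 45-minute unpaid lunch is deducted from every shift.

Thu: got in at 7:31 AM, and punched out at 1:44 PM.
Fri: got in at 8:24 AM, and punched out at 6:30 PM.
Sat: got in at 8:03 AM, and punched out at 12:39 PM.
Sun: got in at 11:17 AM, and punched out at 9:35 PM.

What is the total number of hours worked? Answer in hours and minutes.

28 h 13 min

Thu: 7:31 AM–1:44 PM = 6 h 13 min; less 45 min break → 5 h 28 min
Fri: 8:24 AM–6:30 PM = 10 h 6 min; less 45 min break → 9 h 21 min
Sat: 8:03 AM–12:39 PM = 4 h 36 min; less 45 min break → 3 h 51 min
Sun: 11:17 AM–9:35 PM = 10 h 18 min; less 45 min break → 9 h 33 min
Total: 5 h 28 min + 9 h 21 min + 3 h 51 min + 9 h 33 min = 28 h 13 min.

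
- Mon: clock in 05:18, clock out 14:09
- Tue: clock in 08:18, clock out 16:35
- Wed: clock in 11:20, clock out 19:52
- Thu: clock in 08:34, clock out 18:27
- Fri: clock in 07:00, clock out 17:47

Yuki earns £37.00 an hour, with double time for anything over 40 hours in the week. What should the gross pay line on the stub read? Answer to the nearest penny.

Mon: 05:18–14:09 = 8 h 51 min
Tue: 08:18–16:35 = 8 h 17 min
Wed: 11:20–19:52 = 8 h 32 min
Thu: 08:34–18:27 = 9 h 53 min
Fri: 07:00–17:47 = 10 h 47 min
Total worked: 46 h 20 min = 2780 min.
Regular 40 h 0 min = 2400 min at £37.00/h; overtime 6 h 20 min = 380 min at £74.00/h.
Pay = (2400 × £37.00 + 380 × £74.00) ÷ 60 = £1948.67.

£1948.67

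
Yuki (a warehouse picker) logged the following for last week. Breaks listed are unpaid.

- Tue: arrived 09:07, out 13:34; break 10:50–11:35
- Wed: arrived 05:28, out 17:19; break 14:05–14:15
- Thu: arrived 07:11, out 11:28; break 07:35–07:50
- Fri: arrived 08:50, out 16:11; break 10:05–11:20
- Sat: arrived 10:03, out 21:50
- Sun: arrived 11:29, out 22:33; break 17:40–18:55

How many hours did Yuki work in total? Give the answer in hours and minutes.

47 h 7 min

Tue: 09:07–13:34 = 4 h 27 min; less 45 min break → 3 h 42 min
Wed: 05:28–17:19 = 11 h 51 min; less 10 min break → 11 h 41 min
Thu: 07:11–11:28 = 4 h 17 min; less 15 min break → 4 h 2 min
Fri: 08:50–16:11 = 7 h 21 min; less 75 min break → 6 h 6 min
Sat: 10:03–21:50 = 11 h 47 min
Sun: 11:29–22:33 = 11 h 4 min; less 75 min break → 9 h 49 min
Total: 3 h 42 min + 11 h 41 min + 4 h 2 min + 6 h 6 min + 11 h 47 min + 9 h 49 min = 47 h 7 min.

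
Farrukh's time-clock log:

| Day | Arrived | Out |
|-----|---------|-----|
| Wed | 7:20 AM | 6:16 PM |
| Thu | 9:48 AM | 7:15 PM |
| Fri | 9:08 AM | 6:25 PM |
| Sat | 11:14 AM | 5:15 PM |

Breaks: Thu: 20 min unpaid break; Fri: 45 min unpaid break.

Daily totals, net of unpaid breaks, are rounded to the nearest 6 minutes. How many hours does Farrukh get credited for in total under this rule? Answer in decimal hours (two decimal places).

Wed: 7:20 AM–6:16 PM = 10 h 56 min → rounds to 10 h 54 min
Thu: 9:48 AM–7:15 PM = 9 h 27 min − 20 min = 9 h 7 min → rounds to 9 h 6 min
Fri: 9:08 AM–6:25 PM = 9 h 17 min − 45 min = 8 h 32 min → rounds to 8 h 30 min
Sat: 11:14 AM–5:15 PM = 6 h 1 min → rounds to 6 h 0 min
Total credited: 34 h 30 min.

34.50 hours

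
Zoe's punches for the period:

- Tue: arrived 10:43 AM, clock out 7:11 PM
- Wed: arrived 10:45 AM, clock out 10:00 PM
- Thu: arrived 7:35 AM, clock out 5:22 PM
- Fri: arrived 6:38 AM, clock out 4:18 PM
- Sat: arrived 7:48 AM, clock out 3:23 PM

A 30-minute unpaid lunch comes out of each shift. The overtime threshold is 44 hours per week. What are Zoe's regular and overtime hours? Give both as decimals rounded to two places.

Regular 44.00 hours, overtime 0.25 hours

Tue: 10:43 AM–7:11 PM = 8 h 28 min; less 30 min break → 7 h 58 min
Wed: 10:45 AM–10:00 PM = 11 h 15 min; less 30 min break → 10 h 45 min
Thu: 7:35 AM–5:22 PM = 9 h 47 min; less 30 min break → 9 h 17 min
Fri: 6:38 AM–4:18 PM = 9 h 40 min; less 30 min break → 9 h 10 min
Sat: 7:48 AM–3:23 PM = 7 h 35 min; less 30 min break → 7 h 5 min
Total worked: 44 h 15 min = 44.25 h.
Threshold 44 h → overtime 0 h 15 min, regular 44 h 0 min.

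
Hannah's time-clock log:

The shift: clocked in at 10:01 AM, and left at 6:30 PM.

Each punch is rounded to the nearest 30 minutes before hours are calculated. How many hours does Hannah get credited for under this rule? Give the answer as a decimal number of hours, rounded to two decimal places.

The shift: in 10:01 AM→10:00 AM, out 6:30 PM→6:30 PM; 8 h 30 min

8.50 hours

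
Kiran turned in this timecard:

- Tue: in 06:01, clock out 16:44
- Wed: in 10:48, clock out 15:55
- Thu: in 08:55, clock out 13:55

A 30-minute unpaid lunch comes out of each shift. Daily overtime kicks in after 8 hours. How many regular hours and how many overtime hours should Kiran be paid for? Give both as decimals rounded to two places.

Regular 17.12 hours, overtime 2.22 hours

Tue: 06:01–16:44 = 10 h 43 min; less 30 min break → 10 h 13 min
Wed: 10:48–15:55 = 5 h 7 min; less 30 min break → 4 h 37 min
Thu: 08:55–13:55 = 5 h 0 min; less 30 min break → 4 h 30 min
Tue reg 8 h 0 min / OT 2 h 13 min; Wed reg 4 h 37 min / OT 0 h 0 min; Thu reg 4 h 30 min / OT 0 h 0 min.
Totals: regular 17 h 7 min, overtime 2 h 13 min.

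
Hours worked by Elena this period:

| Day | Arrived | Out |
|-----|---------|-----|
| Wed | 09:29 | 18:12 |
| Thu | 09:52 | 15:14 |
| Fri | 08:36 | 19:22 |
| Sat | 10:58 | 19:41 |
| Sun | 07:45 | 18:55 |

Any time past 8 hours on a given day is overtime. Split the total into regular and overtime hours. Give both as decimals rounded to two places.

Regular 37.37 hours, overtime 7.37 hours

Wed: 09:29–18:12 = 8 h 43 min
Thu: 09:52–15:14 = 5 h 22 min
Fri: 08:36–19:22 = 10 h 46 min
Sat: 10:58–19:41 = 8 h 43 min
Sun: 07:45–18:55 = 11 h 10 min
Wed reg 8 h 0 min / OT 0 h 43 min; Thu reg 5 h 22 min / OT 0 h 0 min; Fri reg 8 h 0 min / OT 2 h 46 min; Sat reg 8 h 0 min / OT 0 h 43 min; Sun reg 8 h 0 min / OT 3 h 10 min.
Totals: regular 37 h 22 min, overtime 7 h 22 min.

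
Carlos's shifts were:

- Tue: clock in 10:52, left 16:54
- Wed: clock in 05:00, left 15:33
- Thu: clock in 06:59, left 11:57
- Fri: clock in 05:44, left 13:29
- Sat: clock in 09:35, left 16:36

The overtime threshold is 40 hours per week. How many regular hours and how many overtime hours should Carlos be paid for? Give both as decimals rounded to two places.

Regular 36.32 hours, overtime 0.00 hours

Tue: 10:52–16:54 = 6 h 2 min
Wed: 05:00–15:33 = 10 h 33 min
Thu: 06:59–11:57 = 4 h 58 min
Fri: 05:44–13:29 = 7 h 45 min
Sat: 09:35–16:36 = 7 h 1 min
Total worked: 36 h 19 min = 36.32 h.
Threshold 40 h → overtime 0 h 0 min, regular 36 h 19 min.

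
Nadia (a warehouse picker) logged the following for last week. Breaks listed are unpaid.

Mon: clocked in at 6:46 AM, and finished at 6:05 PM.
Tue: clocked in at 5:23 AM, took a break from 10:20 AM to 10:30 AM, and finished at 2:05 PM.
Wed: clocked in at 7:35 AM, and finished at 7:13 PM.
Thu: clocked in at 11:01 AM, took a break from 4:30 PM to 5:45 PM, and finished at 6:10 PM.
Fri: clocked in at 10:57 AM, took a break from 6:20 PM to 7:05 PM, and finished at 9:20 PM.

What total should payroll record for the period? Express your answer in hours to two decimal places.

Mon: 6:46 AM–6:05 PM = 11 h 19 min
Tue: 5:23 AM–2:05 PM = 8 h 42 min; less 10 min break → 8 h 32 min
Wed: 7:35 AM–7:13 PM = 11 h 38 min
Thu: 11:01 AM–6:10 PM = 7 h 9 min; less 75 min break → 5 h 54 min
Fri: 10:57 AM–9:20 PM = 10 h 23 min; less 45 min break → 9 h 38 min
Total: 11 h 19 min + 8 h 32 min + 11 h 38 min + 5 h 54 min + 9 h 38 min = 47 h 1 min.

47.02 hours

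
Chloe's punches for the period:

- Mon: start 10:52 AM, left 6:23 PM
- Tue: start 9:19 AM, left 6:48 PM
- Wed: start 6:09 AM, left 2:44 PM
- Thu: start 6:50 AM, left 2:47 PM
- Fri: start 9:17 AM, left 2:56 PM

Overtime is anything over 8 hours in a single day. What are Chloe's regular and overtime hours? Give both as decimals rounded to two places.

Regular 37.12 hours, overtime 2.07 hours

Mon: 10:52 AM–6:23 PM = 7 h 31 min
Tue: 9:19 AM–6:48 PM = 9 h 29 min
Wed: 6:09 AM–2:44 PM = 8 h 35 min
Thu: 6:50 AM–2:47 PM = 7 h 57 min
Fri: 9:17 AM–2:56 PM = 5 h 39 min
Mon reg 7 h 31 min / OT 0 h 0 min; Tue reg 8 h 0 min / OT 1 h 29 min; Wed reg 8 h 0 min / OT 0 h 35 min; Thu reg 7 h 57 min / OT 0 h 0 min; Fri reg 5 h 39 min / OT 0 h 0 min.
Totals: regular 37 h 7 min, overtime 2 h 4 min.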